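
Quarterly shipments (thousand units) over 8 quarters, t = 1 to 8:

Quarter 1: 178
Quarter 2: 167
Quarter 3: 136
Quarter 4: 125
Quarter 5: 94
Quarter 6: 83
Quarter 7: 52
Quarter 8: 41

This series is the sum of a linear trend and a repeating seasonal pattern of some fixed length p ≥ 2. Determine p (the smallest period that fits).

2

First differences y_{t+1} − y_t: -11, -31, -11, -31, -11, -31, …
The difference pattern repeats every 2 terms and not for any smaller step, so p = 2.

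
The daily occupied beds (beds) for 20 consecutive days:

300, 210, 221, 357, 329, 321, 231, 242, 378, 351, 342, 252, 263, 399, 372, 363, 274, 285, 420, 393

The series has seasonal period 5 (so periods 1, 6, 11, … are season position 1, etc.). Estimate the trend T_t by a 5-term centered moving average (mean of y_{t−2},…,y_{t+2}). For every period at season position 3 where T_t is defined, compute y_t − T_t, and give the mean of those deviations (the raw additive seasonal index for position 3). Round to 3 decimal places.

-62.400

Season position 3 occurs at t = 3, 8, 13, 18 (where T_t is defined).
t=3: T_3 = 283.40000; y_3 − T_3 = 221 − 283.40000 = -62.40000
t=8: T_8 = 304.60000; y_8 − T_8 = 242 − 304.60000 = -62.60000
t=13: T_13 = 325.60000; y_13 − T_13 = 263 − 325.60000 = -62.60000
t=18: T_18 = 347.00000; y_18 − T_18 = 285 − 347.00000 = -62.00000
Mean deviation: (-62.40000 + -62.60000 + -62.60000 + -62.00000) / 4 = -62.400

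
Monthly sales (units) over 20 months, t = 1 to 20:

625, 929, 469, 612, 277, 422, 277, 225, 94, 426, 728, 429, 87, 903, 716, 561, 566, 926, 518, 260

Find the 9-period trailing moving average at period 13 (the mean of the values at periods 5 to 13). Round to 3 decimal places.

Sum of periods 5–13: 277 + 422 + 277 + 225 + 94 + 426 + 728 + 429 + 87 = 2965
Divide by 9: 2965 / 9 = 329.444

329.444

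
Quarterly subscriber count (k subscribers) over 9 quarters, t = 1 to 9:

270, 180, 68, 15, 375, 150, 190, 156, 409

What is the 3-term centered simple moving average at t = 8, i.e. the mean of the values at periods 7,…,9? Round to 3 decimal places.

Sum of periods 7–9: 190 + 156 + 409 = 755
Divide by 3: 755 / 3 = 251.667

251.667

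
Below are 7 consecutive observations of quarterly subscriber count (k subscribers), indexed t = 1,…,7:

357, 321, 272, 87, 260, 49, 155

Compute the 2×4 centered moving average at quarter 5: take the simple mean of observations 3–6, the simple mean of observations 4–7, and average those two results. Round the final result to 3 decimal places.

Sum over 3–6: 272 + 87 + 260 + 49 = 668
Sum over 4–7: 87 + 260 + 49 + 155 = 551
CMA at t=5 = (668 + 551) / (2·4) = 1219 / 8 = 152.375

152.375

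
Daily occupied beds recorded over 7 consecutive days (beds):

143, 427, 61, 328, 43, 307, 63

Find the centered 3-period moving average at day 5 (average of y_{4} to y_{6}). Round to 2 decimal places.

226.00

Sum of periods 4–6: 328 + 43 + 307 = 678
Divide by 3: 678 / 3 = 226.00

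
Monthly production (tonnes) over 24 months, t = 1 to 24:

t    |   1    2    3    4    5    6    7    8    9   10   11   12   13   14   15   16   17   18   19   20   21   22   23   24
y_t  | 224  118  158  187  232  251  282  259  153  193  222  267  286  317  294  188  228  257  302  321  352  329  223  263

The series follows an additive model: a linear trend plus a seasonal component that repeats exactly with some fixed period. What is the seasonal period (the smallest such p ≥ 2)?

First differences y_{t+1} − y_t: -106, 40, 29, 45, 19, 31, -23, -106, 40, 29, 45, 19, 31, -23, -106, 40, …
The difference pattern repeats every 7 terms and not for any smaller step, so p = 7.

7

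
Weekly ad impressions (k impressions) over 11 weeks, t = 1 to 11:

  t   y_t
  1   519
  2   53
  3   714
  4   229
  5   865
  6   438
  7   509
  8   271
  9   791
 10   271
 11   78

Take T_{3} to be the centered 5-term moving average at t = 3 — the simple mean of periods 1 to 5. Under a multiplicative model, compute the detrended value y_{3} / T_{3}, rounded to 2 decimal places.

1.50

Trend T_3 = (519 + 53 + 714 + 229 + 865) / 5 = 2380/5 = 476.0000
Ratio to trend: 714 / 476.0000 = 1.50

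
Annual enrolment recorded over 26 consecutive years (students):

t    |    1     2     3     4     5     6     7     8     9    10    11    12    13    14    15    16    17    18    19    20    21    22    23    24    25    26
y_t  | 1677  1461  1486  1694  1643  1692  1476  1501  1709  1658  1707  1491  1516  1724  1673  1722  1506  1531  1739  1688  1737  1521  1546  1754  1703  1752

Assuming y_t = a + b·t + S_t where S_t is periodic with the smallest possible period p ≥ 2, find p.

5

First differences y_{t+1} − y_t: -216, 25, 208, -51, 49, -216, 25, 208, -51, 49, -216, 25, …
The difference pattern repeats every 5 terms and not for any smaller step, so p = 5.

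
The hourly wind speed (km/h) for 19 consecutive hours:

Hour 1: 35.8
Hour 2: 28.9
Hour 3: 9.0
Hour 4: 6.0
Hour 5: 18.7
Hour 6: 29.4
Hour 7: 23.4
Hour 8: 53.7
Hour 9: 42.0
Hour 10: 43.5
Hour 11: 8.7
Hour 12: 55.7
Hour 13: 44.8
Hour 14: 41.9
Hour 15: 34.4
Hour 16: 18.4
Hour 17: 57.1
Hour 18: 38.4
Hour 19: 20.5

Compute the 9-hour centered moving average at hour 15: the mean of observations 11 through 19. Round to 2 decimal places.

35.54

Sum of periods 11–19: 8.7 + 55.7 + 44.8 + 41.9 + 34.4 + 18.4 + 57.1 + 38.4 + 20.5 = 319.9
Divide by 9: 319.9 / 9 = 35.54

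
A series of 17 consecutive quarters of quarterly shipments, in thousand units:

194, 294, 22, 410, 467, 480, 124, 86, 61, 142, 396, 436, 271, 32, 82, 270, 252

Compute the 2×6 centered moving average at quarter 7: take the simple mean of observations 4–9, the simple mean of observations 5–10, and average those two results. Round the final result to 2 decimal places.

Sum over 4–9: 410 + 467 + 480 + 124 + 86 + 61 = 1628
Sum over 5–10: 467 + 480 + 124 + 86 + 61 + 142 = 1360
CMA at t=7 = (1628 + 1360) / (2·6) = 2988 / 12 = 249.00

249.00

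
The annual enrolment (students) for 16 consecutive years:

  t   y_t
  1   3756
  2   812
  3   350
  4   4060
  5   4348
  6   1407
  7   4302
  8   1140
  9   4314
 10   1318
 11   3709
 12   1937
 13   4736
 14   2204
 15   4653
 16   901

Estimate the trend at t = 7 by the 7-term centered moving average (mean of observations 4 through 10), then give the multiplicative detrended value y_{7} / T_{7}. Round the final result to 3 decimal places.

Trend T_7 = (4060 + 4348 + 1407 + 4302 + 1140 + 4314 + 1318) / 7 = 20889/7 = 2984.14286
Ratio to trend: 4302 / 2984.14286 = 1.442

1.442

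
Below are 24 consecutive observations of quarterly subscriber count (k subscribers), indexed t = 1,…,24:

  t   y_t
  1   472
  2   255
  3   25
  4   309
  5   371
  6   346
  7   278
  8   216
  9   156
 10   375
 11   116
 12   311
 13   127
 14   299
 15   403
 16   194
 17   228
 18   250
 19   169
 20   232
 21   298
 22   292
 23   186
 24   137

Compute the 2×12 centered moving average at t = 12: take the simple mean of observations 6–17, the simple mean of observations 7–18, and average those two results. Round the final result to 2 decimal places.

250.08

Sum over 6–17: 346 + 278 + 216 + 156 + 375 + 116 + 311 + 127 + 299 + 403 + 194 + 228 = 3049
Sum over 7–18: 278 + 216 + 156 + 375 + 116 + 311 + 127 + 299 + 403 + 194 + 228 + 250 = 2953
CMA at t=12 = (3049 + 2953) / (2·12) = 6002 / 24 = 250.08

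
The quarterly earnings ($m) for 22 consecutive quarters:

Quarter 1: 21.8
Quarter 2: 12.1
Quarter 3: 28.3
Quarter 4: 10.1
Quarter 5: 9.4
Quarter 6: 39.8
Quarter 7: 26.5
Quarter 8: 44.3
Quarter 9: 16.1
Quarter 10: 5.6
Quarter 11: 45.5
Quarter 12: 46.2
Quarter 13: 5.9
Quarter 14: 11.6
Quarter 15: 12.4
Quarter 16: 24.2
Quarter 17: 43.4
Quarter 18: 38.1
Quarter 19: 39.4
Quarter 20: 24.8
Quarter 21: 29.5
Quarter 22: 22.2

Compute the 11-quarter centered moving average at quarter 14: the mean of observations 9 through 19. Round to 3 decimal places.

26.218

Sum of periods 9–19: 16.1 + 5.6 + 45.5 + 46.2 + 5.9 + 11.6 + 12.4 + 24.2 + 43.4 + 38.1 + 39.4 = 288.4
Divide by 11: 288.4 / 11 = 26.218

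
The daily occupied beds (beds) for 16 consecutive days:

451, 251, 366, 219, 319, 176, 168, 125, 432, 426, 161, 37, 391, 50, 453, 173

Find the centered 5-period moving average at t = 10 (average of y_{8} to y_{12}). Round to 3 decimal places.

236.200

Sum of periods 8–12: 125 + 432 + 426 + 161 + 37 = 1181
Divide by 5: 1181 / 5 = 236.200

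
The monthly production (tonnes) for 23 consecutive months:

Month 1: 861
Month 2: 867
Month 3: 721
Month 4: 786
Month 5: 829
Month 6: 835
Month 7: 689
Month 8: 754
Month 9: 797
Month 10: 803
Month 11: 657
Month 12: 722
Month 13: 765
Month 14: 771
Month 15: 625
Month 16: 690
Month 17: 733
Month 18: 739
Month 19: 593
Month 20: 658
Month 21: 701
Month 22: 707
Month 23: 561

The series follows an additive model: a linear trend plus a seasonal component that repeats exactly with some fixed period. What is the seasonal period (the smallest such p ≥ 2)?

First differences y_{t+1} − y_t: 6, -146, 65, 43, 6, -146, 65, 43, 6, -146, …
The difference pattern repeats every 4 terms and not for any smaller step, so p = 4.

4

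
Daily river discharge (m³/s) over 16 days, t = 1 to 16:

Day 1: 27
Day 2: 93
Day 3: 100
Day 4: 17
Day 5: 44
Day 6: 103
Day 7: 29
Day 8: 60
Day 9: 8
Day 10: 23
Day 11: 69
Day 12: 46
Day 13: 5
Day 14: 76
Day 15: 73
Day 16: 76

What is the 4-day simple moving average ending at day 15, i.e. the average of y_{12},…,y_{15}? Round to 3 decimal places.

50.000

Sum of periods 12–15: 46 + 5 + 76 + 73 = 200
Divide by 4: 200 / 4 = 50.000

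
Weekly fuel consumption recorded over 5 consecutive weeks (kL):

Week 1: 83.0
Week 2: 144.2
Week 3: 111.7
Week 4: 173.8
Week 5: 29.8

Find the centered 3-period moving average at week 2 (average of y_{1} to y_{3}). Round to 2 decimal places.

Sum of periods 1–3: 83.0 + 144.2 + 111.7 = 338.9
Divide by 3: 338.9 / 3 = 112.97

112.97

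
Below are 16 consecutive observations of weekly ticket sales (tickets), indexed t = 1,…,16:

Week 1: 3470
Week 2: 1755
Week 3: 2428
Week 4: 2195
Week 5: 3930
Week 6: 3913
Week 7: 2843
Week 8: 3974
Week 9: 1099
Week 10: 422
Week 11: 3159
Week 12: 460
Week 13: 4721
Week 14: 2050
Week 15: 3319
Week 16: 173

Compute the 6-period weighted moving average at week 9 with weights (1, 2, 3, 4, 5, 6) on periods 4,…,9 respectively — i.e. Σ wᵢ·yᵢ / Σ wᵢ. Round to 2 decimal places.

2839.52

Weighted sum: 1·2195 + 2·3930 + 3·3913 + 4·2843 + 5·3974 + 6·1099 = 2195 + 7860 + 11739 + 11372 + 19870 + 6594 = 59630
Weight total: 1 + 2 + 3 + 4 + 5 + 6 = 21
WMA = 59630 / 21 = 2839.52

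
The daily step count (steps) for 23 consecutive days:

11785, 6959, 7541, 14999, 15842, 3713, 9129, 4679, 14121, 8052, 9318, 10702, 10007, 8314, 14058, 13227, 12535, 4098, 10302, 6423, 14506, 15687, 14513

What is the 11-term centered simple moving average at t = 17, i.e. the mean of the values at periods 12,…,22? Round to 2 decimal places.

Sum of periods 12–22: 10702 + 10007 + 8314 + 14058 + 13227 + 12535 + 4098 + 10302 + 6423 + 14506 + 15687 = 119859
Divide by 11: 119859 / 11 = 10896.27

10896.27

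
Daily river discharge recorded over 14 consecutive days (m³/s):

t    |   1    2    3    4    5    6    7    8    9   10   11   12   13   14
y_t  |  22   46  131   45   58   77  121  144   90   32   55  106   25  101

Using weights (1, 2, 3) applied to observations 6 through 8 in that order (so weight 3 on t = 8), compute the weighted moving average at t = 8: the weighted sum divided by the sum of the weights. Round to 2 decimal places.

Weighted sum: 1·77 + 2·121 + 3·144 = 77 + 242 + 432 = 751
Weight total: 1 + 2 + 3 = 6
WMA = 751 / 6 = 125.17

125.17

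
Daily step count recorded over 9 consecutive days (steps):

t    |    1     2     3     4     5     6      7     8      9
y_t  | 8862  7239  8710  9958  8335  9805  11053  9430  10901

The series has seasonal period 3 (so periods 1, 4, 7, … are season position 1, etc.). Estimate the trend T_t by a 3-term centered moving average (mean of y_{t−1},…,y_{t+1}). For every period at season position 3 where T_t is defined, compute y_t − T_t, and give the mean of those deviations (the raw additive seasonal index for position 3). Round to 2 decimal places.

74.17

Season position 3 occurs at t = 3, 6 (where T_t is defined).
t=3: T_3 = 8635.6667; y_3 − T_3 = 8710 − 8635.6667 = 74.3333
t=6: T_6 = 9731.0000; y_6 − T_6 = 9805 − 9731.0000 = 74.0000
Mean deviation: (74.3333 + 74.0000) / 2 = 74.17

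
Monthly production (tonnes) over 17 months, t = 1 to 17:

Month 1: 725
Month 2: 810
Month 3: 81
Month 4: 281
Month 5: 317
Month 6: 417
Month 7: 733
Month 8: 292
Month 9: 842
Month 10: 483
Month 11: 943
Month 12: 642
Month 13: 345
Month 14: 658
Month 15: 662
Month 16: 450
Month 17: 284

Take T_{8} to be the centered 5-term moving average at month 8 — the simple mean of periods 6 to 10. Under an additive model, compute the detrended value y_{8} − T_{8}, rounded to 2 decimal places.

-261.40

Trend T_8 = (417 + 733 + 292 + 842 + 483) / 5 = 2767/5 = 553.4000
Detrended value: 292 − 553.4000 = -261.40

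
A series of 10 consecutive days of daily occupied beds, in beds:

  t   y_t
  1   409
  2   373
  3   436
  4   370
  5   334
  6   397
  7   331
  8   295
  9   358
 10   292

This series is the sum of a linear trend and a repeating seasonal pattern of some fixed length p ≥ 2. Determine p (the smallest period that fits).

First differences y_{t+1} − y_t: -36, 63, -66, -36, 63, -66, -36, 63, …
The difference pattern repeats every 3 terms and not for any smaller step, so p = 3.

3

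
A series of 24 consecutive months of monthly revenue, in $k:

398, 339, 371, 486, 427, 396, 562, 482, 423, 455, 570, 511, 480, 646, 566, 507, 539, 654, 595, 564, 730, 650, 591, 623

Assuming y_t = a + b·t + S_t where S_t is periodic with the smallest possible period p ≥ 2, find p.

First differences y_{t+1} − y_t: -59, 32, 115, -59, -31, 166, -80, -59, 32, 115, -59, -31, 166, -80, -59, 32, …
The difference pattern repeats every 7 terms and not for any smaller step, so p = 7.

7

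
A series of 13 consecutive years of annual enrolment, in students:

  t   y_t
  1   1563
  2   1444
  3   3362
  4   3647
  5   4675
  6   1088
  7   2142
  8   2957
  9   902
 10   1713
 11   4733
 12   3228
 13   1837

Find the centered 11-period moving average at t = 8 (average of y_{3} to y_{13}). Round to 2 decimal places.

2753.09

Sum of periods 3–13: 3362 + 3647 + 4675 + 1088 + 2142 + 2957 + 902 + 1713 + 4733 + 3228 + 1837 = 30284
Divide by 11: 30284 / 11 = 2753.09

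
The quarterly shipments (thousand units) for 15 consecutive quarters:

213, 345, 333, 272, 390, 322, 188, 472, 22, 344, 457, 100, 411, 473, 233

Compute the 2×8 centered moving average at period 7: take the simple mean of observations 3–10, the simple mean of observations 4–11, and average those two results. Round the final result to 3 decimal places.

Sum over 3–10: 333 + 272 + 390 + 322 + 188 + 472 + 22 + 344 = 2343
Sum over 4–11: 272 + 390 + 322 + 188 + 472 + 22 + 344 + 457 = 2467
CMA at t=7 = (2343 + 2467) / (2·8) = 4810 / 16 = 300.625

300.625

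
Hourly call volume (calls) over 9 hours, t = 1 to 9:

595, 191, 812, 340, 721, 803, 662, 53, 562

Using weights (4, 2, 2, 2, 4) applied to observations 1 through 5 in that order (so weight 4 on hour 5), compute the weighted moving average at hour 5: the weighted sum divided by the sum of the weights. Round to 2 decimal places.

567.86

Weighted sum: 4·595 + 2·191 + 2·812 + 2·340 + 4·721 = 2380 + 382 + 1624 + 680 + 2884 = 7950
Weight total: 4 + 2 + 2 + 2 + 4 = 14
WMA = 7950 / 14 = 567.86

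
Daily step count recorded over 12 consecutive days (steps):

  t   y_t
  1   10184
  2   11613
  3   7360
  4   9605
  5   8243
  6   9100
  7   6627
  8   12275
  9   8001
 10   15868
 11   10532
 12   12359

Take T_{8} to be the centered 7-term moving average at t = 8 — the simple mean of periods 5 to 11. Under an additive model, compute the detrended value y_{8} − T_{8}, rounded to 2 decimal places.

Trend T_8 = (8243 + 9100 + 6627 + 12275 + 8001 + 15868 + 10532) / 7 = 70646/7 = 10092.2857
Detrended value: 12275 − 10092.2857 = 2182.71

2182.71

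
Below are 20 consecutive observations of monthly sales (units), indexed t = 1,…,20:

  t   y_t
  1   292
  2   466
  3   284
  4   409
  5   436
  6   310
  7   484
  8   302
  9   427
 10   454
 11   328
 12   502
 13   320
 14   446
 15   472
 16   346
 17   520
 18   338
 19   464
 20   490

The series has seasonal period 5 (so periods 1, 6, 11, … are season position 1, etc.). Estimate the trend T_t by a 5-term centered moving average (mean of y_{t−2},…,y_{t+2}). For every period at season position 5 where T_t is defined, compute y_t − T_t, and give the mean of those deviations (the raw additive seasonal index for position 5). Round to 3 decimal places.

51.333

Season position 5 occurs at t = 5, 10, 15 (where T_t is defined).
t=5: T_5 = 384.60000; y_5 − T_5 = 436 − 384.60000 = 51.40000
t=10: T_10 = 402.60000; y_10 − T_10 = 454 − 402.60000 = 51.40000
t=15: T_15 = 420.80000; y_15 − T_15 = 472 − 420.80000 = 51.20000
Mean deviation: (51.40000 + 51.40000 + 51.20000) / 3 = 51.333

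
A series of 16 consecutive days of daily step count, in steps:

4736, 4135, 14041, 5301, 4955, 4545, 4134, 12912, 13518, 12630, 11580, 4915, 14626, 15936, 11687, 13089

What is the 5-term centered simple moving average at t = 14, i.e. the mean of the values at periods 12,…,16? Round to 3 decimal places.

Sum of periods 12–16: 4915 + 14626 + 15936 + 11687 + 13089 = 60253
Divide by 5: 60253 / 5 = 12050.600

12050.600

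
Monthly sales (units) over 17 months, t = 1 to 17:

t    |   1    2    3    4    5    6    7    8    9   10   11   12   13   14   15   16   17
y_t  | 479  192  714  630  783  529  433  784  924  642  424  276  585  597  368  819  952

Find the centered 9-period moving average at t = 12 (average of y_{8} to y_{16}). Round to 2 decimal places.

602.11

Sum of periods 8–16: 784 + 924 + 642 + 424 + 276 + 585 + 597 + 368 + 819 = 5419
Divide by 9: 5419 / 9 = 602.11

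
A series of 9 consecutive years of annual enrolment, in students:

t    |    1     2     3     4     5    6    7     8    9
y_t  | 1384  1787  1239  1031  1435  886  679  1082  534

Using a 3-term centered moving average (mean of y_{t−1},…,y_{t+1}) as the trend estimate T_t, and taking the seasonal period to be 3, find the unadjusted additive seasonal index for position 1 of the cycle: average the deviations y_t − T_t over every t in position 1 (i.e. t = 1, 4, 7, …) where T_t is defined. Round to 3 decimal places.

-203.667

Season position 1 occurs at t = 4, 7 (where T_t is defined).
t=4: T_4 = 1235.00000; y_4 − T_4 = 1031 − 1235.00000 = -204.00000
t=7: T_7 = 882.33333; y_7 − T_7 = 679 − 882.33333 = -203.33333
Mean deviation: (-204.00000 + -203.33333) / 2 = -203.667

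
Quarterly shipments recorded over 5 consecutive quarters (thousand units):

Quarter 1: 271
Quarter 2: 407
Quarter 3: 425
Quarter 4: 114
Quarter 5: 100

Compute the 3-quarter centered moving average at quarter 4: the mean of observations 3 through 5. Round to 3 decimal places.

Sum of periods 3–5: 425 + 114 + 100 = 639
Divide by 3: 639 / 3 = 213.000

213.000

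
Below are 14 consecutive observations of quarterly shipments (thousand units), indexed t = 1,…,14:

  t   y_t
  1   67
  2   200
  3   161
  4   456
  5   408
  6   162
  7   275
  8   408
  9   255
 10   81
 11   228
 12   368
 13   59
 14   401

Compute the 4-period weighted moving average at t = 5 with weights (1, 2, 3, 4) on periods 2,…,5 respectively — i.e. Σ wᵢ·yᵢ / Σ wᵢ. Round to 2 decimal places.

352.20

Weighted sum: 1·200 + 2·161 + 3·456 + 4·408 = 200 + 322 + 1368 + 1632 = 3522
Weight total: 1 + 2 + 3 + 4 = 10
WMA = 3522 / 10 = 352.20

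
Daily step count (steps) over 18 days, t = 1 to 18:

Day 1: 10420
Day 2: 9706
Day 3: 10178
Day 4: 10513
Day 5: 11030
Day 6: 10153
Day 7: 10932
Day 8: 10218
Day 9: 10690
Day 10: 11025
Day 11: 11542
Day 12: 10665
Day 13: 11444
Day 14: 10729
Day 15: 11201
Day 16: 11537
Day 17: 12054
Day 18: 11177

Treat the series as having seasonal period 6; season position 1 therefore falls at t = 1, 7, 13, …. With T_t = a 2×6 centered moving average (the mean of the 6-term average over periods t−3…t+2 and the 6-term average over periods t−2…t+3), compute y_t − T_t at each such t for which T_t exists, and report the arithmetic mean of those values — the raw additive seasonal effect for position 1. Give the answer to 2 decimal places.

Season position 1 occurs at t = 7, 13 (where T_t is defined).
t=7: T_7 = 10632.0000; y_7 − T_7 = 10932 − 10632.0000 = 300.0000
t=13: T_13 = 11143.6667; y_13 − T_13 = 11444 − 11143.6667 = 300.3333
Mean deviation: (300.0000 + 300.3333) / 2 = 300.17

300.17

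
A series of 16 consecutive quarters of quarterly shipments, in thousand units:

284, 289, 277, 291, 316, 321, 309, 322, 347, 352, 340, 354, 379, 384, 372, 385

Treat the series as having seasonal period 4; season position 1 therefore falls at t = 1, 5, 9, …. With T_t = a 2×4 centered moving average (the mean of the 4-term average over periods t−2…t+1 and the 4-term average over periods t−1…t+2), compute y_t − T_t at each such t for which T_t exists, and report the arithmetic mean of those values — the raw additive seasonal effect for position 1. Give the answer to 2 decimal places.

Season position 1 occurs at t = 5, 9, 13 (where T_t is defined).
t=5: T_5 = 305.2500; y_5 − T_5 = 316 − 305.2500 = 10.7500
t=9: T_9 = 336.3750; y_9 − T_9 = 347 − 336.3750 = 10.6250
t=13: T_13 = 368.2500; y_13 − T_13 = 379 − 368.2500 = 10.7500
Mean deviation: (10.7500 + 10.6250 + 10.7500) / 3 = 10.71

10.71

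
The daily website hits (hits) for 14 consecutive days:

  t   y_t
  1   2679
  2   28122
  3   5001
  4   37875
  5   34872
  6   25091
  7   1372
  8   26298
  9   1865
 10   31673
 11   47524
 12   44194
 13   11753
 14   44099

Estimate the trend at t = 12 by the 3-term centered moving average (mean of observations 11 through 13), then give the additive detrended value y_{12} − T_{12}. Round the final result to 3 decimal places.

Trend T_12 = (47524 + 44194 + 11753) / 3 = 103471/3 = 34490.33333
Detrended value: 44194 − 34490.33333 = 9703.667

9703.667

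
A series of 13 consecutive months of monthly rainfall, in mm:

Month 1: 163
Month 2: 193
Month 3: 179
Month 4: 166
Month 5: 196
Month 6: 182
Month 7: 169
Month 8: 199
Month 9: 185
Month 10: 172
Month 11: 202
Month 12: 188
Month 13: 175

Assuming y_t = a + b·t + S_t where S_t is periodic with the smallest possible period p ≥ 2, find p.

3

First differences y_{t+1} − y_t: 30, -14, -13, 30, -14, -13, 30, -14, …
The difference pattern repeats every 3 terms and not for any smaller step, so p = 3.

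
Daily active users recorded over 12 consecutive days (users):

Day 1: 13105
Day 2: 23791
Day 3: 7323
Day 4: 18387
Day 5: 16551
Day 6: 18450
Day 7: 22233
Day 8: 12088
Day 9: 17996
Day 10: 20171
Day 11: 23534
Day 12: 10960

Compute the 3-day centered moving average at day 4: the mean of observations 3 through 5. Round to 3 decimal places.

Sum of periods 3–5: 7323 + 18387 + 16551 = 42261
Divide by 3: 42261 / 3 = 14087.000

14087.000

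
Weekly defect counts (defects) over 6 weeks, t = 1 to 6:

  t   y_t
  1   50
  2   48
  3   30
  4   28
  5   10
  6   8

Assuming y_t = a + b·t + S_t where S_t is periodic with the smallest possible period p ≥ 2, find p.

First differences y_{t+1} − y_t: -2, -18, -2, -18, -2, …
The difference pattern repeats every 2 terms and not for any smaller step, so p = 2.

2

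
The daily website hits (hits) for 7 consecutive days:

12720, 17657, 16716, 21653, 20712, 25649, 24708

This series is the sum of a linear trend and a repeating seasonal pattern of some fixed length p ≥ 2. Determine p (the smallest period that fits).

First differences y_{t+1} − y_t: 4937, -941, 4937, -941, 4937, -941, …
The difference pattern repeats every 2 terms and not for any smaller step, so p = 2.

2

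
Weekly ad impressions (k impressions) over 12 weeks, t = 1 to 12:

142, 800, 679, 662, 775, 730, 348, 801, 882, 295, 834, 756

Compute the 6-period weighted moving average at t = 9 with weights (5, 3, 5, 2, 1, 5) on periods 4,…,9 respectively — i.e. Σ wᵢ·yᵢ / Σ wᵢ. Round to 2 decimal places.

723.43

Weighted sum: 5·662 + 3·775 + 5·730 + 2·348 + 1·801 + 5·882 = 3310 + 2325 + 3650 + 696 + 801 + 4410 = 15192
Weight total: 5 + 3 + 5 + 2 + 1 + 5 = 21
WMA = 15192 / 21 = 723.43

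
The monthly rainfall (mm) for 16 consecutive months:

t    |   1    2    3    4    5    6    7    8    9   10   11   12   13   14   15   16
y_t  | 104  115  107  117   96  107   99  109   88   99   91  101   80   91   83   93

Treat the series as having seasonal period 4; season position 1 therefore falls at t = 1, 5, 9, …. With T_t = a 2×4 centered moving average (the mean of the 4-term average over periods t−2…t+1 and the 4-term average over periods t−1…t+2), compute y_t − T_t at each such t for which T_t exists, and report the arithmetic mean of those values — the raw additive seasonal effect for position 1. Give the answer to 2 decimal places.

Season position 1 occurs at t = 5, 9, 13 (where T_t is defined).
t=5: T_5 = 105.7500; y_5 − T_5 = 96 − 105.7500 = -9.7500
t=9: T_9 = 97.7500; y_9 − T_9 = 88 − 97.7500 = -9.7500
t=13: T_13 = 89.7500; y_13 − T_13 = 80 − 89.7500 = -9.7500
Mean deviation: (-9.7500 + -9.7500 + -9.7500) / 3 = -9.75

-9.75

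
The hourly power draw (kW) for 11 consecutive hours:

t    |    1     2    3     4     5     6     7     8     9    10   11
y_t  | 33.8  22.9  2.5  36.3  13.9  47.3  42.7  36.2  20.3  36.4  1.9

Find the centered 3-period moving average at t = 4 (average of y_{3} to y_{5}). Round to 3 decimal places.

17.567

Sum of periods 3–5: 2.5 + 36.3 + 13.9 = 52.7
Divide by 3: 52.7 / 3 = 17.567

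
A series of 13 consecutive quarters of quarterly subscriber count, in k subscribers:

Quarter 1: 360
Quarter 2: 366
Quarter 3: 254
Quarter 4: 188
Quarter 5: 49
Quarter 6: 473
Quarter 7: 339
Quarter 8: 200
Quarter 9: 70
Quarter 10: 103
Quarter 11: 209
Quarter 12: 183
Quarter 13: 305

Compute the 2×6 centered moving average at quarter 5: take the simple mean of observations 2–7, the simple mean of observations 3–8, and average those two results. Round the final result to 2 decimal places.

264.33

Sum over 2–7: 366 + 254 + 188 + 49 + 473 + 339 = 1669
Sum over 3–8: 254 + 188 + 49 + 473 + 339 + 200 = 1503
CMA at t=5 = (1669 + 1503) / (2·6) = 3172 / 12 = 264.33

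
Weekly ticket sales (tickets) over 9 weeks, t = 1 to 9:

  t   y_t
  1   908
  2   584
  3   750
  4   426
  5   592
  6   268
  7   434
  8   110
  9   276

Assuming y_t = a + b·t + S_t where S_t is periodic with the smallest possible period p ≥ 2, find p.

2

First differences y_{t+1} − y_t: -324, 166, -324, 166, -324, 166, …
The difference pattern repeats every 2 terms and not for any smaller step, so p = 2.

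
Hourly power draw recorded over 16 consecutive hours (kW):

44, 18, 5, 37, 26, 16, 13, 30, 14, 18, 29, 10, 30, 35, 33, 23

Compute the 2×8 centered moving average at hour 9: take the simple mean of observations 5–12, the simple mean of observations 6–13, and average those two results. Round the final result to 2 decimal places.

Sum over 5–12: 26 + 16 + 13 + 30 + 14 + 18 + 29 + 10 = 156
Sum over 6–13: 16 + 13 + 30 + 14 + 18 + 29 + 10 + 30 = 160
CMA at t=9 = (156 + 160) / (2·8) = 316 / 16 = 19.75

19.75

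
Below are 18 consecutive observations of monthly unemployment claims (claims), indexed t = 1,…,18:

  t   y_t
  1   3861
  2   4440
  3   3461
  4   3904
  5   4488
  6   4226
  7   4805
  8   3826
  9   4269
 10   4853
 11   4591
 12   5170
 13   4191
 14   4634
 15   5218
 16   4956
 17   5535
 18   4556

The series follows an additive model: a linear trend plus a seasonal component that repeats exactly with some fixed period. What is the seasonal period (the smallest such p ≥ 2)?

First differences y_{t+1} − y_t: 579, -979, 443, 584, -262, 579, -979, 443, 584, -262, 579, -979, …
The difference pattern repeats every 5 terms and not for any smaller step, so p = 5.

5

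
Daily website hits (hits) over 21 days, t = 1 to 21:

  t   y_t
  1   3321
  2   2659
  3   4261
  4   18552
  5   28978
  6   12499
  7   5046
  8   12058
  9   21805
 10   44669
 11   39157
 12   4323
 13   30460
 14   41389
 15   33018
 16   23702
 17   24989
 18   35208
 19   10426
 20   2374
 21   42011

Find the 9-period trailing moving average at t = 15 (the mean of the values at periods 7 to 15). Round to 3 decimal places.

Sum of periods 7–15: 5046 + 12058 + 21805 + 44669 + 39157 + 4323 + 30460 + 41389 + 33018 = 231925
Divide by 9: 231925 / 9 = 25769.444

25769.444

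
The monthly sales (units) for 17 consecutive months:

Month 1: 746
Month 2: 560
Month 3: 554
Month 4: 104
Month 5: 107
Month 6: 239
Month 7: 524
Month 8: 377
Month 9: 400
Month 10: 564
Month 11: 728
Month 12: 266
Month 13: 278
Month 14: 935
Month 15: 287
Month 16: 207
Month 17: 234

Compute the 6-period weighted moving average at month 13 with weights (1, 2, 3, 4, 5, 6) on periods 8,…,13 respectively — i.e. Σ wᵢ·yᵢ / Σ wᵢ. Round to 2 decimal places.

Weighted sum: 1·377 + 2·400 + 3·564 + 4·728 + 5·266 + 6·278 = 377 + 800 + 1692 + 2912 + 1330 + 1668 = 8779
Weight total: 1 + 2 + 3 + 4 + 5 + 6 = 21
WMA = 8779 / 21 = 418.05

418.05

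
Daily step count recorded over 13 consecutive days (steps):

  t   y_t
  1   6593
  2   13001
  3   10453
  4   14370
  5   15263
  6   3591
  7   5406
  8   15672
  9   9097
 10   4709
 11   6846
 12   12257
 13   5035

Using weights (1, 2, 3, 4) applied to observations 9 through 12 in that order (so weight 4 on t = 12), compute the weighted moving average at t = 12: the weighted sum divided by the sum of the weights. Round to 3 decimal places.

8808.100

Weighted sum: 1·9097 + 2·4709 + 3·6846 + 4·12257 = 9097 + 9418 + 20538 + 49028 = 88081
Weight total: 1 + 2 + 3 + 4 = 10
WMA = 88081 / 10 = 8808.100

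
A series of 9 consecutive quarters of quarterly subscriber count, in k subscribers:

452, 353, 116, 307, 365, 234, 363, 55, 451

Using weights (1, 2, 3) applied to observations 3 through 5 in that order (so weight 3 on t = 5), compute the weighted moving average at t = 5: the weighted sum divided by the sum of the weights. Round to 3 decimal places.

304.167

Weighted sum: 1·116 + 2·307 + 3·365 = 116 + 614 + 1095 = 1825
Weight total: 1 + 2 + 3 = 6
WMA = 1825 / 6 = 304.167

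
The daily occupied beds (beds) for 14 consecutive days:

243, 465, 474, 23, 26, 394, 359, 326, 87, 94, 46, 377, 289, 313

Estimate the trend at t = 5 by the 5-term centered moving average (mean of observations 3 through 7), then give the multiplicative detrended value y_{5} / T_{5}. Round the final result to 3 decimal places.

Trend T_5 = (474 + 23 + 26 + 394 + 359) / 5 = 1276/5 = 255.20000
Ratio to trend: 26 / 255.20000 = 0.102

0.102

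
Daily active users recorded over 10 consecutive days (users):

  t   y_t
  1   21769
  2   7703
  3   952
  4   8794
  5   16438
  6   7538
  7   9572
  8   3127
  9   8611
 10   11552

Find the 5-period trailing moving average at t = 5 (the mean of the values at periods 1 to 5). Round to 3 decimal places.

Sum of periods 1–5: 21769 + 7703 + 952 + 8794 + 16438 = 55656
Divide by 5: 55656 / 5 = 11131.200

11131.200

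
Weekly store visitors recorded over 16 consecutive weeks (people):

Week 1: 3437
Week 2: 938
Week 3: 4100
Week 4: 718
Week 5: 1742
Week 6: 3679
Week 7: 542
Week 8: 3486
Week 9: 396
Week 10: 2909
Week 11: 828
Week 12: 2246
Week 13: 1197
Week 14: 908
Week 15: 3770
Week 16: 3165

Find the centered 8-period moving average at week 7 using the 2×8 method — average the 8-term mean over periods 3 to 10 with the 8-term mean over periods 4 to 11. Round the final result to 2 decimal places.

1992.00

Sum over 3–10: 4100 + 718 + 1742 + 3679 + 542 + 3486 + 396 + 2909 = 17572
Sum over 4–11: 718 + 1742 + 3679 + 542 + 3486 + 396 + 2909 + 828 = 14300
CMA at t=7 = (17572 + 14300) / (2·8) = 31872 / 16 = 1992.00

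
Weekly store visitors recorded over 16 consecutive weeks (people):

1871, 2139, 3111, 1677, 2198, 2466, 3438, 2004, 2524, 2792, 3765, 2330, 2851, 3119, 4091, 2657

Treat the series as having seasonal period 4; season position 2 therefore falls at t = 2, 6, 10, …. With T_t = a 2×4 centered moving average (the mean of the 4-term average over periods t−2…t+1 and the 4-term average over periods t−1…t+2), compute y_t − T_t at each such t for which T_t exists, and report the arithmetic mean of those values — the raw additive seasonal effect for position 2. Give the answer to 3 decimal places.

Season position 2 occurs at t = 6, 10, 14 (where T_t is defined).
t=6: T_6 = 2485.62500; y_6 − T_6 = 2466 − 2485.62500 = -19.62500
t=10: T_10 = 2812.00000; y_10 − T_10 = 2792 − 2812.00000 = -20.00000
t=14: T_14 = 3138.62500; y_14 − T_14 = 3119 − 3138.62500 = -19.62500
Mean deviation: (-19.62500 + -20.00000 + -19.62500) / 3 = -19.750

-19.750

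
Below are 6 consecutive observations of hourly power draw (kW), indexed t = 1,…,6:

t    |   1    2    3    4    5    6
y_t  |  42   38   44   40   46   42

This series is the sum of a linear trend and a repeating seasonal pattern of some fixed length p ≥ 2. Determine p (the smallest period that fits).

2

First differences y_{t+1} − y_t: -4, 6, -4, 6, -4, …
The difference pattern repeats every 2 terms and not for any smaller step, so p = 2.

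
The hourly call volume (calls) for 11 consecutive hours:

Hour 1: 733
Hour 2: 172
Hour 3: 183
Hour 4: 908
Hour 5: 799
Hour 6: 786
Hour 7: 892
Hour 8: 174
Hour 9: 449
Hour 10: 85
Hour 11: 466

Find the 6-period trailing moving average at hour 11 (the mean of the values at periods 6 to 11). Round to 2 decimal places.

475.33

Sum of periods 6–11: 786 + 892 + 174 + 449 + 85 + 466 = 2852
Divide by 6: 2852 / 6 = 475.33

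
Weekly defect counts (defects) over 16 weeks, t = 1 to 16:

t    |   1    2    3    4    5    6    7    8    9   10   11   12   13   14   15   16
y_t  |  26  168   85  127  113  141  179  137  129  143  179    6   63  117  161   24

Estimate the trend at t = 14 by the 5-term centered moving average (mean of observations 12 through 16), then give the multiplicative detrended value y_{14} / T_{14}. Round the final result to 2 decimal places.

Trend T_14 = (6 + 63 + 117 + 161 + 24) / 5 = 371/5 = 74.2000
Ratio to trend: 117 / 74.2000 = 1.58

1.58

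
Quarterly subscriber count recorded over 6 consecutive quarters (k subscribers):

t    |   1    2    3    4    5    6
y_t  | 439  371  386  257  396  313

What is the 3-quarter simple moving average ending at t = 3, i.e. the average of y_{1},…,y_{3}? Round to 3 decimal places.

Sum of periods 1–3: 439 + 371 + 386 = 1196
Divide by 3: 1196 / 3 = 398.667

398.667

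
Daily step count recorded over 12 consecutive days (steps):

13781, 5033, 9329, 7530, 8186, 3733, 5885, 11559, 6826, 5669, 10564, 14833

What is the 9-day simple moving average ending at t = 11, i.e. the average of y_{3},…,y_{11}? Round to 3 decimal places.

Sum of periods 3–11: 9329 + 7530 + 8186 + 3733 + 5885 + 11559 + 6826 + 5669 + 10564 = 69281
Divide by 9: 69281 / 9 = 7697.889

7697.889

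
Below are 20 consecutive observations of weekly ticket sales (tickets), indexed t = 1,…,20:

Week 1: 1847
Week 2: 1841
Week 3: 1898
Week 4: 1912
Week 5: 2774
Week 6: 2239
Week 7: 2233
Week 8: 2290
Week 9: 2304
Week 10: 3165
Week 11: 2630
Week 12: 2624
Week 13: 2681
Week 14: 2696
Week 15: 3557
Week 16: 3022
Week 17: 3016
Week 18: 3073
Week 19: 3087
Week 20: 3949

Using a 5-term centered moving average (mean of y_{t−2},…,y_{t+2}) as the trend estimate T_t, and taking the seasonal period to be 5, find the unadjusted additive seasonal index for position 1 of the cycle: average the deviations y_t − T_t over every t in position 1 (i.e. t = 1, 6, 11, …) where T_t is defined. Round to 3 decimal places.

-50.733

Season position 1 occurs at t = 6, 11, 16 (where T_t is defined).
t=6: T_6 = 2289.60000; y_6 − T_6 = 2239 − 2289.60000 = -50.60000
t=11: T_11 = 2680.80000; y_11 − T_11 = 2630 − 2680.80000 = -50.80000
t=16: T_16 = 3072.80000; y_16 − T_16 = 3022 − 3072.80000 = -50.80000
Mean deviation: (-50.60000 + -50.80000 + -50.80000) / 3 = -50.733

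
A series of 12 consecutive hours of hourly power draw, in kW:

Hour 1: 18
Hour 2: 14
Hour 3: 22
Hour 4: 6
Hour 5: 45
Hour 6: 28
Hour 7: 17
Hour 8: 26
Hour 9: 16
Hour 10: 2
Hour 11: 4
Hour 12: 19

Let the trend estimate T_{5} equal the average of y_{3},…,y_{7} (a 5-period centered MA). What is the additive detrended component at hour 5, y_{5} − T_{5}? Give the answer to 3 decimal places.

Trend T_5 = (22 + 6 + 45 + 28 + 17) / 5 = 118/5 = 23.60000
Detrended value: 45 − 23.60000 = 21.400

21.400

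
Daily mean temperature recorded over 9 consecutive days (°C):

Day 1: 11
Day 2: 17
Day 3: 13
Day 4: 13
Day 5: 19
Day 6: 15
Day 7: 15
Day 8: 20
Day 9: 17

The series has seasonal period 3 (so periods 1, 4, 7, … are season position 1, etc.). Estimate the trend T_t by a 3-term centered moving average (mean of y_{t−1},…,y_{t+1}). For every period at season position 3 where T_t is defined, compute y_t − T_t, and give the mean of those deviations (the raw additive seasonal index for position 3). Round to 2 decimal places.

Season position 3 occurs at t = 3, 6 (where T_t is defined).
t=3: T_3 = 14.3333; y_3 − T_3 = 13 − 14.3333 = -1.3333
t=6: T_6 = 16.3333; y_6 − T_6 = 15 − 16.3333 = -1.3333
Mean deviation: (-1.3333 + -1.3333) / 2 = -1.33

-1.33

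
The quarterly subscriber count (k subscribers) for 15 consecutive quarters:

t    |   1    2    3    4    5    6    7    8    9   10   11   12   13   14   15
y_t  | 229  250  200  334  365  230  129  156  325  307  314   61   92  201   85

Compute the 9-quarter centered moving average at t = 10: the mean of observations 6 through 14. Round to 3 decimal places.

201.667

Sum of periods 6–14: 230 + 129 + 156 + 325 + 307 + 314 + 61 + 92 + 201 = 1815
Divide by 9: 1815 / 9 = 201.667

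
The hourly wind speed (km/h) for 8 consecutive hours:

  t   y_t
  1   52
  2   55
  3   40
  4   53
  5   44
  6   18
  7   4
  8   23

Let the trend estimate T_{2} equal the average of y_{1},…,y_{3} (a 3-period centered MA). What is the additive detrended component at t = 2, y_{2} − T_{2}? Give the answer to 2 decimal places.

6.00

Trend T_2 = (52 + 55 + 40) / 3 = 147/3 = 49.0000
Detrended value: 55 − 49.0000 = 6.00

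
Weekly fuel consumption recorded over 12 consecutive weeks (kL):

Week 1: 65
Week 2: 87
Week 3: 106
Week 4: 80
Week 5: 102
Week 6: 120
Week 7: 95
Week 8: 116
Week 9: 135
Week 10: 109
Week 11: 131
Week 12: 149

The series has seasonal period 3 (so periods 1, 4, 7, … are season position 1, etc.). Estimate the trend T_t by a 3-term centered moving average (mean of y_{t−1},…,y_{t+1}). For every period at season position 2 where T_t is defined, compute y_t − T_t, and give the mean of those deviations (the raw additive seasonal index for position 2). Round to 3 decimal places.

1.083

Season position 2 occurs at t = 2, 5, 8, 11 (where T_t is defined).
t=2: T_2 = 86.00000; y_2 − T_2 = 87 − 86.00000 = 1.00000
t=5: T_5 = 100.66667; y_5 − T_5 = 102 − 100.66667 = 1.33333
t=8: T_8 = 115.33333; y_8 − T_8 = 116 − 115.33333 = 0.66667
t=11: T_11 = 129.66667; y_11 − T_11 = 131 − 129.66667 = 1.33333
Mean deviation: (1.00000 + 1.33333 + 0.66667 + 1.33333) / 4 = 1.083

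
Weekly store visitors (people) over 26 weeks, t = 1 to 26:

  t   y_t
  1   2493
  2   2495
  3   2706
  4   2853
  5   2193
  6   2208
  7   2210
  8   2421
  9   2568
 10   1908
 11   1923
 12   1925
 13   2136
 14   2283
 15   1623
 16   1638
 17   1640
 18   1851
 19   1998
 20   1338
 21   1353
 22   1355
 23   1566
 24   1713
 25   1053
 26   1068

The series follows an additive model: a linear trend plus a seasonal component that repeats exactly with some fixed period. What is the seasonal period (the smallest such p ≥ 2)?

5

First differences y_{t+1} − y_t: 2, 211, 147, -660, 15, 2, 211, 147, -660, 15, 2, 211, …
The difference pattern repeats every 5 terms and not for any smaller step, so p = 5.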